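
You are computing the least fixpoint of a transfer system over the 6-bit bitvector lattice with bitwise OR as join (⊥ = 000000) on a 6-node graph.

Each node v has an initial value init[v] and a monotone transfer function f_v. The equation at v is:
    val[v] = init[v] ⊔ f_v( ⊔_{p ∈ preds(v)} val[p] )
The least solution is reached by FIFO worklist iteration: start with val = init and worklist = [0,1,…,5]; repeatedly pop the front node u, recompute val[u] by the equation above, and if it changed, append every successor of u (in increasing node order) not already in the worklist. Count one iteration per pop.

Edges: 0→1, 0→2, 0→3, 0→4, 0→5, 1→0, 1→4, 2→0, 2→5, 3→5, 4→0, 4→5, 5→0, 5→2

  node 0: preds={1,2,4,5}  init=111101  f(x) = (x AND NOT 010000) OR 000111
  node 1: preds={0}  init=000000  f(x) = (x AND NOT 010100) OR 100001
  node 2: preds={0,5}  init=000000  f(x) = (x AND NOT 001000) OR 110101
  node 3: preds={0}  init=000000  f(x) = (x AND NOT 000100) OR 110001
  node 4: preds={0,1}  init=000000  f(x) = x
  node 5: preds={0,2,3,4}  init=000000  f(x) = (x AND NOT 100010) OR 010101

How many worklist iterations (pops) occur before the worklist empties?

8

Trace (8 dequeues):
  [1] u=0 | in 000000 | out 111111 | prev 111101 | push {}
  [2] u=1 | in 111111 | out 101011 | prev 000000 | push {0}
  [3] u=2 | in 111111 | out 110111 | prev 000000 | push {}
  [4] u=3 | in 111111 | out 111011 | prev 000000 | push {}
  [5] u=4 | in 111111 | out 111111 | prev 000000 | push {}
  [6] u=5 | in 111111 | out 011101 | prev 000000 | push {2}
  [7] u=0 | in 111111 | out 111111 | ==
  [8] u=2 | in 111111 | out 110111 | ==

Converged values:
  [0] 111111
  [1] 101011
  [2] 110111
  [3] 111011
  [4] 111111
  [5] 011101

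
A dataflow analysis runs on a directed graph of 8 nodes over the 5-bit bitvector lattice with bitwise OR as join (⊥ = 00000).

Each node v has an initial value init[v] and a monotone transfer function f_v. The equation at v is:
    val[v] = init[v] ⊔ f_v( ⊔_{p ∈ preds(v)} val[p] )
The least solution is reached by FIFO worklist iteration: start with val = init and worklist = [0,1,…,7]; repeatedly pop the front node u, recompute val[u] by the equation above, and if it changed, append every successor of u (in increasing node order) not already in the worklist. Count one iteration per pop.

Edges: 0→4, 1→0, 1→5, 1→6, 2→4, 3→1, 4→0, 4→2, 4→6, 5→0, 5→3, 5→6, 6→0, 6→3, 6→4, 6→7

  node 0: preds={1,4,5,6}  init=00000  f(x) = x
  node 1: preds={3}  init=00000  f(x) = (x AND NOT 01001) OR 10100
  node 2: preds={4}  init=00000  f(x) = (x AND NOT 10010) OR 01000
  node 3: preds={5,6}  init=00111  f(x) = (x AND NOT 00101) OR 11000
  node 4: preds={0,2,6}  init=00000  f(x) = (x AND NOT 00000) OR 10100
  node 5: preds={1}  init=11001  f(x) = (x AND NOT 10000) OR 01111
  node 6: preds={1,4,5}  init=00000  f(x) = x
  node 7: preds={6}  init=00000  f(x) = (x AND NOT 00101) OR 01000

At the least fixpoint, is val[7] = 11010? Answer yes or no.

yes

Trace (16 dequeues):
  [1] u=0 | in 11001 | out 11001 | prev 00000 | push {}
  [2] u=1 | in 00111 | out 10110 | prev 00000 | push {0}
  [3] u=2 | in 00000 | out 01000 | prev 00000 | push {}
  [4] u=3 | in 11001 | out 11111 | prev 00111 | push {1}
  [5] u=4 | in 11001 | out 11101 | prev 00000 | push {2}
  [6] u=5 | in 10110 | out 11111 | prev 11001 | push {3}
  [7] u=6 | in 11111 | out 11111 | prev 00000 | push {4}
  [8] u=7 | in 11111 | out 11010 | prev 00000 | push {}
  [9] u=0 | in 11111 | out 11111 | prev 11001 | push {}
  [10] u=1 | in 11111 | out 10110 | ==
  [11] u=2 | in 11101 | out 01101 | prev 01000 | push {}
  [12] u=3 | in 11111 | out 11111 | ==
  [13] u=4 | in 11111 | out 11111 | prev 11101 | push {0,2,6}
  [14] u=0 | in 11111 | out 11111 | ==
  [15] u=2 | in 11111 | out 01101 | ==
  [16] u=6 | in 11111 | out 11111 | ==

Converged values:
  [0] 11111
  [1] 10110
  [2] 01101
  [3] 11111
  [4] 11111
  [5] 11111
  [6] 11111
  [7] 11010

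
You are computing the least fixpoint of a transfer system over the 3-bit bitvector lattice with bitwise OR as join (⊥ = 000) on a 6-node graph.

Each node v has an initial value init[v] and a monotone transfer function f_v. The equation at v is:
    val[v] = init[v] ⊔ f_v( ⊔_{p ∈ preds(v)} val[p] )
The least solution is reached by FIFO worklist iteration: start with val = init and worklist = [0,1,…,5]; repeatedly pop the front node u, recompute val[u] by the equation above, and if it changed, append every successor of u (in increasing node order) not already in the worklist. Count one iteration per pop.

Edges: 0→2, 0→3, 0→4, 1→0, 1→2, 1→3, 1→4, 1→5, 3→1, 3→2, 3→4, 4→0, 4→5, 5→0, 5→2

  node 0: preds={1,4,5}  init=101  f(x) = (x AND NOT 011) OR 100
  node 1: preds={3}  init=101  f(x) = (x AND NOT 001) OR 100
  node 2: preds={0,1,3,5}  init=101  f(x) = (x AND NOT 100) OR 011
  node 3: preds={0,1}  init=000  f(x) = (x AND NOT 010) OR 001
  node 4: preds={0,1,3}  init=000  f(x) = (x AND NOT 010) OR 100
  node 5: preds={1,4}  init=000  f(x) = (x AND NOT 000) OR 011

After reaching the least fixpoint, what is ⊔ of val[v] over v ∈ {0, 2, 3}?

111

Iteration log — 9 steps:
  step 1. node 0  ⊔preds=101  new=101  stable
  step 2. node 1  ⊔preds=000  new=101  stable
  step 3. node 2  ⊔preds=101  new=111  old=101  +wl: 
  step 4. node 3  ⊔preds=101  new=101  old=000  +wl: 1,2
  step 5. node 4  ⊔preds=101  new=101  old=000  +wl: 0
  step 6. node 5  ⊔preds=101  new=111  old=000  +wl: 
  step 7. node 1  ⊔preds=101  new=101  stable
  step 8. node 2  ⊔preds=111  new=111  stable
  step 9. node 0  ⊔preds=111  new=101  stable

Least fixpoint reached:
  node 0: 101
  node 1: 101
  node 2: 111
  node 3: 101
  node 4: 101
  node 5: 111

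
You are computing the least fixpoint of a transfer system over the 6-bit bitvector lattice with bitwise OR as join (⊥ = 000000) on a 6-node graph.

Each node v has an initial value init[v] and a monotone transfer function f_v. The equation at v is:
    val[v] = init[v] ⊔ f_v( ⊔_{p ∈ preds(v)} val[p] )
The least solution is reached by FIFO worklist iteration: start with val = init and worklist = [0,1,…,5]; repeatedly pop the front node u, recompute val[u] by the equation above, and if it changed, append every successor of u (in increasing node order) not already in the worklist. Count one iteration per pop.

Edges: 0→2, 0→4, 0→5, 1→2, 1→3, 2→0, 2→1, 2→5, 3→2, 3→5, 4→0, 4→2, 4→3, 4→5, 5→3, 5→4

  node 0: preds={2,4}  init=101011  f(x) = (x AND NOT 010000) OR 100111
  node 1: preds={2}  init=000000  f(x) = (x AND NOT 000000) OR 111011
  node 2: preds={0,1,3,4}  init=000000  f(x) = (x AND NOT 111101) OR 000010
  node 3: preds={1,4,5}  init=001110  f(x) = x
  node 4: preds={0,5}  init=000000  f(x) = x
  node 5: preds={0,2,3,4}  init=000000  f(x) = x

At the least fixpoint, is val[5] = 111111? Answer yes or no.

yes

Trace (15 dequeues):
  [1] u=0 | in 000000 | out 101111 | prev 101011 | push {}
  [2] u=1 | in 000000 | out 111011 | prev 000000 | push {}
  [3] u=2 | in 111111 | out 000010 | prev 000000 | push {0,1}
  [4] u=3 | in 111011 | out 111111 | prev 001110 | push {2}
  [5] u=4 | in 101111 | out 101111 | prev 000000 | push {3}
  [6] u=5 | in 111111 | out 111111 | prev 000000 | push {4}
  [7] u=0 | in 101111 | out 101111 | ==
  [8] u=1 | in 000010 | out 111011 | ==
  [9] u=2 | in 111111 | out 000010 | ==
  [10] u=3 | in 111111 | out 111111 | ==
  [11] u=4 | in 111111 | out 111111 | prev 101111 | push {0,2,3,5}
  [12] u=0 | in 111111 | out 101111 | ==
  [13] u=2 | in 111111 | out 000010 | ==
  [14] u=3 | in 111111 | out 111111 | ==
  [15] u=5 | in 111111 | out 111111 | ==

Converged values:
  [0] 101111
  [1] 111011
  [2] 000010
  [3] 111111
  [4] 111111
  [5] 111111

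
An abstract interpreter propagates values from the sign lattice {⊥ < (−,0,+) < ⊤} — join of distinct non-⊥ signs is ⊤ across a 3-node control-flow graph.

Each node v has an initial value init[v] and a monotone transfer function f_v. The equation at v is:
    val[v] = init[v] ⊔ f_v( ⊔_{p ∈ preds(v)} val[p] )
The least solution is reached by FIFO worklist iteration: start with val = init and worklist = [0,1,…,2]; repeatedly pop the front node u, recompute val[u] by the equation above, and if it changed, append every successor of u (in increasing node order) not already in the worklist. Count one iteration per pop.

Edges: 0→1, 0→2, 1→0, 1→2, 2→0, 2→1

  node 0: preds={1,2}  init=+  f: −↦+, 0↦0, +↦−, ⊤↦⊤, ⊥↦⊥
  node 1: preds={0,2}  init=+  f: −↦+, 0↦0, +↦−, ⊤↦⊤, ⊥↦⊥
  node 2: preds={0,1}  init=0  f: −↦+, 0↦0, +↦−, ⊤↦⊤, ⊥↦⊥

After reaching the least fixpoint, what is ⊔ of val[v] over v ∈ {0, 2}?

Iteration log — 5 steps:
  step 1. node 0  ⊔preds=⊤  new=⊤  old=+  +wl: 
  step 2. node 1  ⊔preds=⊤  new=⊤  old=+  +wl: 0
  step 3. node 2  ⊔preds=⊤  new=⊤  old=0  +wl: 1
  step 4. node 0  ⊔preds=⊤  new=⊤  stable
  step 5. node 1  ⊔preds=⊤  new=⊤  stable

Least fixpoint reached:
  node 0: ⊤
  node 1: ⊤
  node 2: ⊤

⊤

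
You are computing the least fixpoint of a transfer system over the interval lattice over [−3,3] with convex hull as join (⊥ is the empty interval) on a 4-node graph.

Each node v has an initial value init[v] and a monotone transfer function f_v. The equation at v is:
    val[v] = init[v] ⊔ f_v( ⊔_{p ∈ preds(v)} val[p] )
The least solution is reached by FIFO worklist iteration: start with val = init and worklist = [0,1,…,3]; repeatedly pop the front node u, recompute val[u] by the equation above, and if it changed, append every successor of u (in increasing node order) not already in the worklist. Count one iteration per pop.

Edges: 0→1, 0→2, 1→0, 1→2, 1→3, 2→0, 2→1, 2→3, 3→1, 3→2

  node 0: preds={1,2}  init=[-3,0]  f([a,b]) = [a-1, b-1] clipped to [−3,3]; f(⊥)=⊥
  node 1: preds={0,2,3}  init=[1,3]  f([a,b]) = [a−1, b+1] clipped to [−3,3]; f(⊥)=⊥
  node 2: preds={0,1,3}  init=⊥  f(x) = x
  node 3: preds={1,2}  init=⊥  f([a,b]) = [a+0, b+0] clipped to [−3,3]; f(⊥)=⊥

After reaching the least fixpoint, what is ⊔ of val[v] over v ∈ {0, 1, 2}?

[-3,3]

Trace (7 dequeues):
  [1] u=0 | in [1,3] | out [-3,2] | prev [-3,0] | push {}
  [2] u=1 | in [-3,2] | out [-3,3] | prev [1,3] | push {0}
  [3] u=2 | in [-3,3] | out [-3,3] | prev ⊥ | push {1}
  [4] u=3 | in [-3,3] | out [-3,3] | prev ⊥ | push {2}
  [5] u=0 | in [-3,3] | out [-3,2] | ==
  [6] u=1 | in [-3,3] | out [-3,3] | ==
  [7] u=2 | in [-3,3] | out [-3,3] | ==

Converged values:
  [0] [-3,2]
  [1] [-3,3]
  [2] [-3,3]
  [3] [-3,3]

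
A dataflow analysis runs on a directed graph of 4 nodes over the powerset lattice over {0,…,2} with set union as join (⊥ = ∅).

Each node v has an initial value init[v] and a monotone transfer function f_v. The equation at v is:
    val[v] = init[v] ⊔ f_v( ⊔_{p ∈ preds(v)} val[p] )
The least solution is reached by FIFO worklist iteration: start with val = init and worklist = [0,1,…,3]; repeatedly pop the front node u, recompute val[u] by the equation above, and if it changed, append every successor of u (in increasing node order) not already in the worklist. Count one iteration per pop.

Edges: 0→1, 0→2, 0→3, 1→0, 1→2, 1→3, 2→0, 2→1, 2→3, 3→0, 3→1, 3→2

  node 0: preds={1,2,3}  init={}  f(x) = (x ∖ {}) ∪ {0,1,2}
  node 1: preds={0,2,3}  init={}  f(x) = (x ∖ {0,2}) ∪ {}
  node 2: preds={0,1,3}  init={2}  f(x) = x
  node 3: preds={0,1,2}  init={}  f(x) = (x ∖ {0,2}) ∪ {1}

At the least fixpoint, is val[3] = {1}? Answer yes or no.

Worklist (7 pops):
  #1 pop 0: in={2} → {0,1,2} (was {}); enqueue []
  #2 pop 1: in={0,1,2} → {1} (was {}); enqueue [0]
  #3 pop 2: in={0,1,2} → {0,1,2} (was {2}); enqueue [1]
  #4 pop 3: in={0,1,2} → {1} (was {}); enqueue [2]
  #5 pop 0: in={0,1,2} → {0,1,2} (no change)
  #6 pop 1: in={0,1,2} → {1} (no change)
  #7 pop 2: in={0,1,2} → {0,1,2} (no change)

Fixpoint:
  val[0] = {0,1,2}
  val[1] = {1}
  val[2] = {0,1,2}
  val[3] = {1}

yes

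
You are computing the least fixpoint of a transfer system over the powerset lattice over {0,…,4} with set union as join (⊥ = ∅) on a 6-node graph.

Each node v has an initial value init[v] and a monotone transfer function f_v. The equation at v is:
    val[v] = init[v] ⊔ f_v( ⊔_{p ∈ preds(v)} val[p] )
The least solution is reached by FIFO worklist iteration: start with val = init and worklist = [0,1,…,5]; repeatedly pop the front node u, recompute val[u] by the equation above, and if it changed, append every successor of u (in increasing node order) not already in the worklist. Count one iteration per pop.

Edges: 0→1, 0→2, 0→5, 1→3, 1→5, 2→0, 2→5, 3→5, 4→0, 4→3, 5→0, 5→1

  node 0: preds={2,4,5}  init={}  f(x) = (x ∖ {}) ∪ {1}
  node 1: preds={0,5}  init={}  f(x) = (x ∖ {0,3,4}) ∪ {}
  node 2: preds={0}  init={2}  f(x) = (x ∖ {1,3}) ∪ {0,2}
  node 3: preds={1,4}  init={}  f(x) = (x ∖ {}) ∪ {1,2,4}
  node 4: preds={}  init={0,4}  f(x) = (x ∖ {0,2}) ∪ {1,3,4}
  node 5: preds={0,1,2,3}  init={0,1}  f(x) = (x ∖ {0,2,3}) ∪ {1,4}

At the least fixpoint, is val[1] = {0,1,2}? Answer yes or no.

Worklist (11 pops):
  #1 pop 0: in={0,1,2,4} → {0,1,2,4} (was {}); enqueue []
  #2 pop 1: in={0,1,2,4} → {1,2} (was {}); enqueue []
  #3 pop 2: in={0,1,2,4} → {0,2,4} (was {2}); enqueue [0]
  #4 pop 3: in={0,1,2,4} → {0,1,2,4} (was {}); enqueue []
  #5 pop 4: in={} → {0,1,3,4} (was {0,4}); enqueue [3]
  #6 pop 5: in={0,1,2,4} → {0,1,4} (was {0,1}); enqueue [1]
  #7 pop 0: in={0,1,2,3,4} → {0,1,2,3,4} (was {0,1,2,4}); enqueue [2,5]
  #8 pop 3: in={0,1,2,3,4} → {0,1,2,3,4} (was {0,1,2,4}); enqueue []
  #9 pop 1: in={0,1,2,3,4} → {1,2} (no change)
  #10 pop 2: in={0,1,2,3,4} → {0,2,4} (no change)
  #11 pop 5: in={0,1,2,3,4} → {0,1,4} (no change)

Fixpoint:
  val[0] = {0,1,2,3,4}
  val[1] = {1,2}
  val[2] = {0,2,4}
  val[3] = {0,1,2,3,4}
  val[4] = {0,1,3,4}
  val[5] = {0,1,4}

no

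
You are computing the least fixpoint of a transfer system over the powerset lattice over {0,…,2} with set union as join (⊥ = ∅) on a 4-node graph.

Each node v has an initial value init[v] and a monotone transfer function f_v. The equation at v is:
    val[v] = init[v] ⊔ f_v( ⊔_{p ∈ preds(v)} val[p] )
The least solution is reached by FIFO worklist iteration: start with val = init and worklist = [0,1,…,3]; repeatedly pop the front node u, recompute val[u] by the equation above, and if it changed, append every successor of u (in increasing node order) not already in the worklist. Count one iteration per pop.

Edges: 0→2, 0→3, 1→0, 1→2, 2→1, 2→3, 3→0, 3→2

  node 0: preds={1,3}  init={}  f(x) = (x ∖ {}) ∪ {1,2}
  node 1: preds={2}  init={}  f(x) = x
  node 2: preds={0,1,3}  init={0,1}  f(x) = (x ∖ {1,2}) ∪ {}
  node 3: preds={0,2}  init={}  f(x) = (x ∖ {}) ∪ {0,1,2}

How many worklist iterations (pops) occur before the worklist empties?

7

Iteration log — 7 steps:
  step 1. node 0  ⊔preds={}  new={1,2}  old={}  +wl: 
  step 2. node 1  ⊔preds={0,1}  new={0,1}  old={}  +wl: 0
  step 3. node 2  ⊔preds={0,1,2}  new={0,1}  stable
  step 4. node 3  ⊔preds={0,1,2}  new={0,1,2}  old={}  +wl: 2
  step 5. node 0  ⊔preds={0,1,2}  new={0,1,2}  old={1,2}  +wl: 3
  step 6. node 2  ⊔preds={0,1,2}  new={0,1}  stable
  step 7. node 3  ⊔preds={0,1,2}  new={0,1,2}  stable

Least fixpoint reached:
  node 0: {0,1,2}
  node 1: {0,1}
  node 2: {0,1}
  node 3: {0,1,2}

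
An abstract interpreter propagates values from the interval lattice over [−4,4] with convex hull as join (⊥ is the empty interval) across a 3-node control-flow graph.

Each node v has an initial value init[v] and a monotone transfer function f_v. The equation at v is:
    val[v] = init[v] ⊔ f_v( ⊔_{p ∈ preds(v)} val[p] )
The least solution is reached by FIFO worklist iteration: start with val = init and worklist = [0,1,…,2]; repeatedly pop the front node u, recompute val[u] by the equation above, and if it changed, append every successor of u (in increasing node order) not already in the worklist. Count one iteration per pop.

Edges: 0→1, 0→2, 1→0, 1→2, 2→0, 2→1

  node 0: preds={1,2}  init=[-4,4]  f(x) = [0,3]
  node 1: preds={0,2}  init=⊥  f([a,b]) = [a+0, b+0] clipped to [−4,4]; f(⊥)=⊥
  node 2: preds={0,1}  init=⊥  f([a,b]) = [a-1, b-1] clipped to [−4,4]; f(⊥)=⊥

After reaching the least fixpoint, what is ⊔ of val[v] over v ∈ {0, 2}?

Trace (5 dequeues):
  [1] u=0 | in ⊥ | out [-4,4] | ==
  [2] u=1 | in [-4,4] | out [-4,4] | prev ⊥ | push {0}
  [3] u=2 | in [-4,4] | out [-4,3] | prev ⊥ | push {1}
  [4] u=0 | in [-4,4] | out [-4,4] | ==
  [5] u=1 | in [-4,4] | out [-4,4] | ==

Converged values:
  [0] [-4,4]
  [1] [-4,4]
  [2] [-4,3]

[-4,4]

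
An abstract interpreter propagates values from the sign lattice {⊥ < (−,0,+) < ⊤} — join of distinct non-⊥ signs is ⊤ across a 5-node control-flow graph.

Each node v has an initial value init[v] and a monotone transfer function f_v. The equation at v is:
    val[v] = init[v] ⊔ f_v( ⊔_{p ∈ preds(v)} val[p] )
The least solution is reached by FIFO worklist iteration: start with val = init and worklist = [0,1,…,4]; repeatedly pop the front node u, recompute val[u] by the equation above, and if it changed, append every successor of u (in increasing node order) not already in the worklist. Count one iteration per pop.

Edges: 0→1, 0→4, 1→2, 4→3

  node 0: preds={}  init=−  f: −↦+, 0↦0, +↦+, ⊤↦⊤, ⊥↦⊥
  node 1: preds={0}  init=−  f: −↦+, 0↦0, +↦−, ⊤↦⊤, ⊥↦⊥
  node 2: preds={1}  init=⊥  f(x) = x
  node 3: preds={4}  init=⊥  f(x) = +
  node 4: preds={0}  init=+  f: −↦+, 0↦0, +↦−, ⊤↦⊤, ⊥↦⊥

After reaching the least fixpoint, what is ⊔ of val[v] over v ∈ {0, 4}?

⊤

Trace (5 dequeues):
  [1] u=0 | in ⊥ | out − | ==
  [2] u=1 | in − | out ⊤ | prev − | push {}
  [3] u=2 | in ⊤ | out ⊤ | prev ⊥ | push {}
  [4] u=3 | in + | out + | prev ⊥ | push {}
  [5] u=4 | in − | out + | ==

Converged values:
  [0] −
  [1] ⊤
  [2] ⊤
  [3] +
  [4] +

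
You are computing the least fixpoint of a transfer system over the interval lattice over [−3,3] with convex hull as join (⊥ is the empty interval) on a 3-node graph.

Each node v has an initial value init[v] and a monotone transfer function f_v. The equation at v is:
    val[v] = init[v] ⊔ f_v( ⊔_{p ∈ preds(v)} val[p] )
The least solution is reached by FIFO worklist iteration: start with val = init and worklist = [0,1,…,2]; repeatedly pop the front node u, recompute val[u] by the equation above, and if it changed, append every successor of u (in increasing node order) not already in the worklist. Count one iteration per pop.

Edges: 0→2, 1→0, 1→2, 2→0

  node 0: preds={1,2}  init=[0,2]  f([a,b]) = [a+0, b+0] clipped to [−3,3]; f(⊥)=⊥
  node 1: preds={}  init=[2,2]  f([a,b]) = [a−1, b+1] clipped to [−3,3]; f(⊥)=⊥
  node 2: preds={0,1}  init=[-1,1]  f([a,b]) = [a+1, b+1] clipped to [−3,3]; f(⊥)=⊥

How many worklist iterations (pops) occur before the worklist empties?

Worklist (5 pops):
  #1 pop 0: in=[-1,2] → [-1,2] (was [0,2]); enqueue []
  #2 pop 1: in=⊥ → [2,2] (no change)
  #3 pop 2: in=[-1,2] → [-1,3] (was [-1,1]); enqueue [0]
  #4 pop 0: in=[-1,3] → [-1,3] (was [-1,2]); enqueue [2]
  #5 pop 2: in=[-1,3] → [-1,3] (no change)

Fixpoint:
  val[0] = [-1,3]
  val[1] = [2,2]
  val[2] = [-1,3]

5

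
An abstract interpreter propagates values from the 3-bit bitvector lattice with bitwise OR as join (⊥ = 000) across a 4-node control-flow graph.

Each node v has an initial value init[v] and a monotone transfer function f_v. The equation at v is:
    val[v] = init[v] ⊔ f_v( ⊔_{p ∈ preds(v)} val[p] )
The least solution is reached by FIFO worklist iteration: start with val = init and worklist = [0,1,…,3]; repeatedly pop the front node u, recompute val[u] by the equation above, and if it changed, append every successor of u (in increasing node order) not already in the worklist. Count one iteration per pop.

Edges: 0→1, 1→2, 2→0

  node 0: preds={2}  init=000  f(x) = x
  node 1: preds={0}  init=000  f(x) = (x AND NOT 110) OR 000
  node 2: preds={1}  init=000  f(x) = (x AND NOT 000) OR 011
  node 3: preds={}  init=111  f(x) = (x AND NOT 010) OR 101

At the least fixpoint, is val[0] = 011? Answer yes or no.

Trace (7 dequeues):
  [1] u=0 | in 000 | out 000 | ==
  [2] u=1 | in 000 | out 000 | ==
  [3] u=2 | in 000 | out 011 | prev 000 | push {0}
  [4] u=3 | in 000 | out 111 | ==
  [5] u=0 | in 011 | out 011 | prev 000 | push {1}
  [6] u=1 | in 011 | out 001 | prev 000 | push {2}
  [7] u=2 | in 001 | out 011 | ==

Converged values:
  [0] 011
  [1] 001
  [2] 011
  [3] 111

yes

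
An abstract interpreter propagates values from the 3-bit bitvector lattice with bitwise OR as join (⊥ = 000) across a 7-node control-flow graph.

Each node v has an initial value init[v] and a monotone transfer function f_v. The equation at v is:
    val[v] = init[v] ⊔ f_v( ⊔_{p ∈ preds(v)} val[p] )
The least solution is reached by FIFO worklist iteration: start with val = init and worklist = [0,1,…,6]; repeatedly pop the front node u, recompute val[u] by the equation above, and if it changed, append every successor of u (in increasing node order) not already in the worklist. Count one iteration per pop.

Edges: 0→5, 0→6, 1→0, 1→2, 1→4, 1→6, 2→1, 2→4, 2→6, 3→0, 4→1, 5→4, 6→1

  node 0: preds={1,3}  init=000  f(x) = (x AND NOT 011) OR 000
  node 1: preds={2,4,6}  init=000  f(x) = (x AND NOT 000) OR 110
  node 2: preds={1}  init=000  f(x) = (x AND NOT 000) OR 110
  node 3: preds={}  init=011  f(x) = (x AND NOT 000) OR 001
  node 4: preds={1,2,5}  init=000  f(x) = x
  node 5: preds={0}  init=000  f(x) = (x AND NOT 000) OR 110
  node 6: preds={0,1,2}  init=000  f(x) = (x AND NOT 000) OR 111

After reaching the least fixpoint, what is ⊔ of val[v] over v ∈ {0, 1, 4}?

111

Worklist (17 pops):
  #1 pop 0: in=011 → 000 (no change)
  #2 pop 1: in=000 → 110 (was 000); enqueue [0]
  #3 pop 2: in=110 → 110 (was 000); enqueue [1]
  #4 pop 3: in=000 → 011 (no change)
  #5 pop 4: in=110 → 110 (was 000); enqueue []
  #6 pop 5: in=000 → 110 (was 000); enqueue [4]
  #7 pop 6: in=110 → 111 (was 000); enqueue []
  #8 pop 0: in=111 → 100 (was 000); enqueue [5,6]
  #9 pop 1: in=111 → 111 (was 110); enqueue [0,2]
  #10 pop 4: in=111 → 111 (was 110); enqueue [1]
  #11 pop 5: in=100 → 110 (no change)
  #12 pop 6: in=111 → 111 (no change)
  #13 pop 0: in=111 → 100 (no change)
  #14 pop 2: in=111 → 111 (was 110); enqueue [4,6]
  #15 pop 1: in=111 → 111 (no change)
  #16 pop 4: in=111 → 111 (no change)
  #17 pop 6: in=111 → 111 (no change)

Fixpoint:
  val[0] = 100
  val[1] = 111
  val[2] = 111
  val[3] = 011
  val[4] = 111
  val[5] = 110
  val[6] = 111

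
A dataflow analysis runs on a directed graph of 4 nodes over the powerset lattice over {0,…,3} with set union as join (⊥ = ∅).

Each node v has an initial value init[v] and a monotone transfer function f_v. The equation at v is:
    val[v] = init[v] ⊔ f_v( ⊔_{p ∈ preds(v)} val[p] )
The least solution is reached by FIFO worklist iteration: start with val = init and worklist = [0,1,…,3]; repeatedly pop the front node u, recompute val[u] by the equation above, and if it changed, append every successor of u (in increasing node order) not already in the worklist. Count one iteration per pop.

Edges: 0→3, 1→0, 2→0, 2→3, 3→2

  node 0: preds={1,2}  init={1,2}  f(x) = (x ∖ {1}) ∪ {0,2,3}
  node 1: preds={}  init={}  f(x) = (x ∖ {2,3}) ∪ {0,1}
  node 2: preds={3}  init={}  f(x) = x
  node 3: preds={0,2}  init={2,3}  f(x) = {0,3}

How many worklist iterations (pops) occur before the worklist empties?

8

Worklist (8 pops):
  #1 pop 0: in={} → {0,1,2,3} (was {1,2}); enqueue []
  #2 pop 1: in={} → {0,1} (was {}); enqueue [0]
  #3 pop 2: in={2,3} → {2,3} (was {}); enqueue []
  #4 pop 3: in={0,1,2,3} → {0,2,3} (was {2,3}); enqueue [2]
  #5 pop 0: in={0,1,2,3} → {0,1,2,3} (no change)
  #6 pop 2: in={0,2,3} → {0,2,3} (was {2,3}); enqueue [0,3]
  #7 pop 0: in={0,1,2,3} → {0,1,2,3} (no change)
  #8 pop 3: in={0,1,2,3} → {0,2,3} (no change)

Fixpoint:
  val[0] = {0,1,2,3}
  val[1] = {0,1}
  val[2] = {0,2,3}
  val[3] = {0,2,3}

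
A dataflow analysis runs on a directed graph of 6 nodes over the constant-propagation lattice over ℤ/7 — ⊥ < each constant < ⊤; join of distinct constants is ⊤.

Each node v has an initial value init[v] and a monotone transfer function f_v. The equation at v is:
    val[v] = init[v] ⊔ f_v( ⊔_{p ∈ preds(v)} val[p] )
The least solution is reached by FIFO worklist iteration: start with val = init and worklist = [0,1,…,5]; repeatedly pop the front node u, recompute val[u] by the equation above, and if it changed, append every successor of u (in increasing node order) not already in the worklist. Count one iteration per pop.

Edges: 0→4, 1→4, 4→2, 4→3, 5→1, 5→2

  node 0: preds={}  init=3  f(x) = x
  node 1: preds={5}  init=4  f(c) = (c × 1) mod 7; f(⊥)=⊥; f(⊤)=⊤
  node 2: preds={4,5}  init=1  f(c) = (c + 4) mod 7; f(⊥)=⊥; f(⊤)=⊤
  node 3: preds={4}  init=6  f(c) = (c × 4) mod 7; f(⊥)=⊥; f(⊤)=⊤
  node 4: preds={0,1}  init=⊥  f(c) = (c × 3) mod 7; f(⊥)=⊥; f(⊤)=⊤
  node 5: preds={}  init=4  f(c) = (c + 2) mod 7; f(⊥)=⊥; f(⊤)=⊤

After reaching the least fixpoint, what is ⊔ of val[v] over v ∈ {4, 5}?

⊤

Iteration log — 8 steps:
  step 1. node 0  ⊔preds=⊥  new=3  stable
  step 2. node 1  ⊔preds=4  new=4  stable
  step 3. node 2  ⊔preds=4  new=1  stable
  step 4. node 3  ⊔preds=⊥  new=6  stable
  step 5. node 4  ⊔preds=⊤  new=⊤  old=⊥  +wl: 2,3
  step 6. node 5  ⊔preds=⊥  new=4  stable
  step 7. node 2  ⊔preds=⊤  new=⊤  old=1  +wl: 
  step 8. node 3  ⊔preds=⊤  new=⊤  old=6  +wl: 

Least fixpoint reached:
  node 0: 3
  node 1: 4
  node 2: ⊤
  node 3: ⊤
  node 4: ⊤
  node 5: 4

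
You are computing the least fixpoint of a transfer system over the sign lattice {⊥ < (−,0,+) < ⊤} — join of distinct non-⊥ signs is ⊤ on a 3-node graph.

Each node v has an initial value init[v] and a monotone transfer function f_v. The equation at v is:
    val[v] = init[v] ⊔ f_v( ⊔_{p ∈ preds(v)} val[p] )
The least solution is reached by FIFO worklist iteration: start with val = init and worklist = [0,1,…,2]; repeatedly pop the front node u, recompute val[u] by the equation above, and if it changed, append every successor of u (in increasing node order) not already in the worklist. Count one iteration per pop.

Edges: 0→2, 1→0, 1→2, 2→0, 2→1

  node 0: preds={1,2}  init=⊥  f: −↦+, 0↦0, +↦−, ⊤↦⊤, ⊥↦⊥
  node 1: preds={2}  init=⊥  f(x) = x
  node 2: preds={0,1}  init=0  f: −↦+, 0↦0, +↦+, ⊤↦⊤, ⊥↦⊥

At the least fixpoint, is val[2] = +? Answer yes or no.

no

Worklist (4 pops):
  #1 pop 0: in=0 → 0 (was ⊥); enqueue []
  #2 pop 1: in=0 → 0 (was ⊥); enqueue [0]
  #3 pop 2: in=0 → 0 (no change)
  #4 pop 0: in=0 → 0 (no change)

Fixpoint:
  val[0] = 0
  val[1] = 0
  val[2] = 0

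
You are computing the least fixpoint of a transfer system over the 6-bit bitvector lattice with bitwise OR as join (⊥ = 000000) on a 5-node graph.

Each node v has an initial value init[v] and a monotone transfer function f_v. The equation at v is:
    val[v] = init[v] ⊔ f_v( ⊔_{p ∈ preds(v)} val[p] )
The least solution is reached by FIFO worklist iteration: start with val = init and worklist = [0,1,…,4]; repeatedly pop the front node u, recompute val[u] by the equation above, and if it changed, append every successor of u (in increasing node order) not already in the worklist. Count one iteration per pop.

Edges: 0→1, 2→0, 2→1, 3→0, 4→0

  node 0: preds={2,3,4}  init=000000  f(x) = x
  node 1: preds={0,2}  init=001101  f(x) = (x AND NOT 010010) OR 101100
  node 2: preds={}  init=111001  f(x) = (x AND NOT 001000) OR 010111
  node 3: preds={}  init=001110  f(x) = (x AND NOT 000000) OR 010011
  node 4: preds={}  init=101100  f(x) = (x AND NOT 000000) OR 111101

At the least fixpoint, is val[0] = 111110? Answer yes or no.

Iteration log — 7 steps:
  step 1. node 0  ⊔preds=111111  new=111111  old=000000  +wl: 
  step 2. node 1  ⊔preds=111111  new=101101  old=001101  +wl: 
  step 3. node 2  ⊔preds=000000  new=111111  old=111001  +wl: 0,1
  step 4. node 3  ⊔preds=000000  new=011111  old=001110  +wl: 
  step 5. node 4  ⊔preds=000000  new=111101  old=101100  +wl: 
  step 6. node 0  ⊔preds=111111  new=111111  stable
  step 7. node 1  ⊔preds=111111  new=101101  stable

Least fixpoint reached:
  node 0: 111111
  node 1: 101101
  node 2: 111111
  node 3: 011111
  node 4: 111101

no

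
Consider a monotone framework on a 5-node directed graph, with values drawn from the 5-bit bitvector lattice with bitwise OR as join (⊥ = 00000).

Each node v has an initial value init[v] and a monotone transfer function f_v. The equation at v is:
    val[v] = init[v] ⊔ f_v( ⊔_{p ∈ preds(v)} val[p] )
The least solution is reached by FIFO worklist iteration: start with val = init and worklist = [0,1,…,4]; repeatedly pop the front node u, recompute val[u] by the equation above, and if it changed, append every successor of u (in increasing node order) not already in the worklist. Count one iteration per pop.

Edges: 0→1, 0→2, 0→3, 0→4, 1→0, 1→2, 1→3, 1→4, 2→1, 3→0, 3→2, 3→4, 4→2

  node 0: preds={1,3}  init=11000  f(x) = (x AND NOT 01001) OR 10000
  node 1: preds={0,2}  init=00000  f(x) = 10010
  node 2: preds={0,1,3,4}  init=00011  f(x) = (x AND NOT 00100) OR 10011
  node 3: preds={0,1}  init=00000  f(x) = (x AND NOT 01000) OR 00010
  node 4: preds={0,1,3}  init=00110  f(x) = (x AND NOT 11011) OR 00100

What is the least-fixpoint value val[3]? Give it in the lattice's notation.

10010

Trace (10 dequeues):
  [1] u=0 | in 00000 | out 11000 | ==
  [2] u=1 | in 11011 | out 10010 | prev 00000 | push {0}
  [3] u=2 | in 11110 | out 11011 | prev 00011 | push {1}
  [4] u=3 | in 11010 | out 10010 | prev 00000 | push {2}
  [5] u=4 | in 11010 | out 00110 | ==
  [6] u=0 | in 10010 | out 11010 | prev 11000 | push {3,4}
  [7] u=1 | in 11011 | out 10010 | ==
  [8] u=2 | in 11110 | out 11011 | ==
  [9] u=3 | in 11010 | out 10010 | ==
  [10] u=4 | in 11010 | out 00110 | ==

Converged values:
  [0] 11010
  [1] 10010
  [2] 11011
  [3] 10010
  [4] 00110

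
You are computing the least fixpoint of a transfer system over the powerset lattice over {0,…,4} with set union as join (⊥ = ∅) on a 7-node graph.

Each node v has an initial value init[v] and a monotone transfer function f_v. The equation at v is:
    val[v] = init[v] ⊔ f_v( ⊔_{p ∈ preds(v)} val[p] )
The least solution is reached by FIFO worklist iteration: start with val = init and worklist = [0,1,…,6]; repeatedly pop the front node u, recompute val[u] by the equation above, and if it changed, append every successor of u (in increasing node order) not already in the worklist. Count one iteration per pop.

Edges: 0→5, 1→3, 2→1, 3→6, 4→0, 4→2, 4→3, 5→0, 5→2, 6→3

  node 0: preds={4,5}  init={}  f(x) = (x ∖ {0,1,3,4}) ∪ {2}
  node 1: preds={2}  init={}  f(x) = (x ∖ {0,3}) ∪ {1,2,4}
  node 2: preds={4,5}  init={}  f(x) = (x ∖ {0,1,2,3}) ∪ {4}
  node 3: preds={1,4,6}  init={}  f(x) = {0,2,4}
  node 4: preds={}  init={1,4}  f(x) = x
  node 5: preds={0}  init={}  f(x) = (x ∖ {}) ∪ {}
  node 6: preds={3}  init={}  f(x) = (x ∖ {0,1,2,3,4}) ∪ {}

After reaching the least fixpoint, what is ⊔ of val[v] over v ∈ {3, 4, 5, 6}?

{0,1,2,4}

Iteration log — 10 steps:
  step 1. node 0  ⊔preds={1,4}  new={2}  old={}  +wl: 
  step 2. node 1  ⊔preds={}  new={1,2,4}  old={}  +wl: 
  step 3. node 2  ⊔preds={1,4}  new={4}  old={}  +wl: 1
  step 4. node 3  ⊔preds={1,2,4}  new={0,2,4}  old={}  +wl: 
  step 5. node 4  ⊔preds={}  new={1,4}  stable
  step 6. node 5  ⊔preds={2}  new={2}  old={}  +wl: 0,2
  step 7. node 6  ⊔preds={0,2,4}  new={}  stable
  step 8. node 1  ⊔preds={4}  new={1,2,4}  stable
  step 9. node 0  ⊔preds={1,2,4}  new={2}  stable
  step 10. node 2  ⊔preds={1,2,4}  new={4}  stable

Least fixpoint reached:
  node 0: {2}
  node 1: {1,2,4}
  node 2: {4}
  node 3: {0,2,4}
  node 4: {1,4}
  node 5: {2}
  node 6: {}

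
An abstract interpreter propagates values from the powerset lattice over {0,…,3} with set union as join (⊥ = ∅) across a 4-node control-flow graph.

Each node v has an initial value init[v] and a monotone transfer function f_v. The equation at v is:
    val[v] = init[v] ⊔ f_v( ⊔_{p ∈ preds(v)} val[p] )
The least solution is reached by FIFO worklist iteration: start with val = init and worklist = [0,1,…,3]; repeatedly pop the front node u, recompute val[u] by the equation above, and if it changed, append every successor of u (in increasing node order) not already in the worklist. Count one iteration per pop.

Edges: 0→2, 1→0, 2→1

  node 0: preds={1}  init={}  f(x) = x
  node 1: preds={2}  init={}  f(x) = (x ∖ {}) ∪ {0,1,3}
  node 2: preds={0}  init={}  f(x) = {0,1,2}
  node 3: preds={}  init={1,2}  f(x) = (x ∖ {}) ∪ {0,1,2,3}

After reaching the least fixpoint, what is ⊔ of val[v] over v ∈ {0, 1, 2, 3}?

{0,1,2,3}

Iteration log — 9 steps:
  step 1. node 0  ⊔preds={}  new={}  stable
  step 2. node 1  ⊔preds={}  new={0,1,3}  old={}  +wl: 0
  step 3. node 2  ⊔preds={}  new={0,1,2}  old={}  +wl: 1
  step 4. node 3  ⊔preds={}  new={0,1,2,3}  old={1,2}  +wl: 
  step 5. node 0  ⊔preds={0,1,3}  new={0,1,3}  old={}  +wl: 2
  step 6. node 1  ⊔preds={0,1,2}  new={0,1,2,3}  old={0,1,3}  +wl: 0
  step 7. node 2  ⊔preds={0,1,3}  new={0,1,2}  stable
  step 8. node 0  ⊔preds={0,1,2,3}  new={0,1,2,3}  old={0,1,3}  +wl: 2
  step 9. node 2  ⊔preds={0,1,2,3}  new={0,1,2}  stable

Least fixpoint reached:
  node 0: {0,1,2,3}
  node 1: {0,1,2,3}
  node 2: {0,1,2}
  node 3: {0,1,2,3}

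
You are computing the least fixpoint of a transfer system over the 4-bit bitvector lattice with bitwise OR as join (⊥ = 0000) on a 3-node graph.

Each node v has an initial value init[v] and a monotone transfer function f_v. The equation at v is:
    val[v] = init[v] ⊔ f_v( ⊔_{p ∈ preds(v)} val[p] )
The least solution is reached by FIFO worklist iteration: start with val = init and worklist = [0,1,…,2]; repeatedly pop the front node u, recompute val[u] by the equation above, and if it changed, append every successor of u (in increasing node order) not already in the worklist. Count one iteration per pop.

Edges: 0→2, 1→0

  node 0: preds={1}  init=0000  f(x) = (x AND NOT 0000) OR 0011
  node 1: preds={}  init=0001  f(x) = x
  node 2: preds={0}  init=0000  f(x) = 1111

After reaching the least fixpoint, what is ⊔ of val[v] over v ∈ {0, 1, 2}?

Trace (3 dequeues):
  [1] u=0 | in 0001 | out 0011 | prev 0000 | push {}
  [2] u=1 | in 0000 | out 0001 | ==
  [3] u=2 | in 0011 | out 1111 | prev 0000 | push {}

Converged values:
  [0] 0011
  [1] 0001
  [2] 1111

1111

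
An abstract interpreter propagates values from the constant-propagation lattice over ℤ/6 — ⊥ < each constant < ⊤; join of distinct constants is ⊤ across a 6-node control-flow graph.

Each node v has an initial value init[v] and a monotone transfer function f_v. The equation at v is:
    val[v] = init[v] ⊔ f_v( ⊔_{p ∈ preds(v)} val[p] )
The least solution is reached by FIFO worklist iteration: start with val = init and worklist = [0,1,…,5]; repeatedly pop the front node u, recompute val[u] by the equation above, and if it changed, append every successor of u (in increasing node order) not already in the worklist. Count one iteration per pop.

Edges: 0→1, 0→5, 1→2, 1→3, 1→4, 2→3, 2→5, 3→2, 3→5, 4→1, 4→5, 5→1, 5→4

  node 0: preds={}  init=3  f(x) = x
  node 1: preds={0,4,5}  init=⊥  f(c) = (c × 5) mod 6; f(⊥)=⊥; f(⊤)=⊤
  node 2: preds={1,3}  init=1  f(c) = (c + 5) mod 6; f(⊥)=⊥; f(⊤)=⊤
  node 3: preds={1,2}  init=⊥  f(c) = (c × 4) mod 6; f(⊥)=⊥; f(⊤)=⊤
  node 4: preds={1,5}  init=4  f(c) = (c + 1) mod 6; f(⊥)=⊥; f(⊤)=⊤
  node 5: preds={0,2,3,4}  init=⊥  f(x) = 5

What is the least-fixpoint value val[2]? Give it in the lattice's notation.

Worklist (9 pops):
  #1 pop 0: in=⊥ → 3 (no change)
  #2 pop 1: in=⊤ → ⊤ (was ⊥); enqueue []
  #3 pop 2: in=⊤ → ⊤ (was 1); enqueue []
  #4 pop 3: in=⊤ → ⊤ (was ⊥); enqueue [2]
  #5 pop 4: in=⊤ → ⊤ (was 4); enqueue [1]
  #6 pop 5: in=⊤ → 5 (was ⊥); enqueue [4]
  #7 pop 2: in=⊤ → ⊤ (no change)
  #8 pop 1: in=⊤ → ⊤ (no change)
  #9 pop 4: in=⊤ → ⊤ (no change)

Fixpoint:
  val[0] = 3
  val[1] = ⊤
  val[2] = ⊤
  val[3] = ⊤
  val[4] = ⊤
  val[5] = 5

⊤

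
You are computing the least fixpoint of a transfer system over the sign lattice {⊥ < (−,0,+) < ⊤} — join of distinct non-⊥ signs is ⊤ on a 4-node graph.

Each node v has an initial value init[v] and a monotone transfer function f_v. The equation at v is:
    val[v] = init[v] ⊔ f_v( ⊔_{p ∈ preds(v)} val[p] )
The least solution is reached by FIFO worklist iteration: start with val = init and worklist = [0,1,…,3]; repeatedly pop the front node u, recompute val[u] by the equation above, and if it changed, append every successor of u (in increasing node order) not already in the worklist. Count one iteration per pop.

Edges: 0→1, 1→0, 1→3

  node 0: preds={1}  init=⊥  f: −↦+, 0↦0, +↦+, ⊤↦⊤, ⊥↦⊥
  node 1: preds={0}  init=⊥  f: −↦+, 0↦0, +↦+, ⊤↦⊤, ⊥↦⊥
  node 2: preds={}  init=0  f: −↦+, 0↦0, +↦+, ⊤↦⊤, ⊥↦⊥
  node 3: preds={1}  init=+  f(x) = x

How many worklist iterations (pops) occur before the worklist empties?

Iteration log — 4 steps:
  step 1. node 0  ⊔preds=⊥  new=⊥  stable
  step 2. node 1  ⊔preds=⊥  new=⊥  stable
  step 3. node 2  ⊔preds=⊥  new=0  stable
  step 4. node 3  ⊔preds=⊥  new=+  stable

Least fixpoint reached:
  node 0: ⊥
  node 1: ⊥
  node 2: 0
  node 3: +

4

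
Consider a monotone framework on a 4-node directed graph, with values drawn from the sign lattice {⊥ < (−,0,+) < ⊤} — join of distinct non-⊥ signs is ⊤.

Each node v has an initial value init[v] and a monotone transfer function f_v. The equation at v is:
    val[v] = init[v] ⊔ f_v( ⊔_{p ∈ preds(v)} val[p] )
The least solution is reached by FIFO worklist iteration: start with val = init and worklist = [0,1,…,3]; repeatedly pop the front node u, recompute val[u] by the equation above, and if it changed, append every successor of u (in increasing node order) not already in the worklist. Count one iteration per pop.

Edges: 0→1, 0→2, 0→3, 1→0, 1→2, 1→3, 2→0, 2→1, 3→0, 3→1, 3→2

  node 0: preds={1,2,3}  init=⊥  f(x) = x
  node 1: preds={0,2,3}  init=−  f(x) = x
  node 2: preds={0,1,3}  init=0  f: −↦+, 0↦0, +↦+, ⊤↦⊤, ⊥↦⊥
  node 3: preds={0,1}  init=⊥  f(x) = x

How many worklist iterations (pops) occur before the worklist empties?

7

Trace (7 dequeues):
  [1] u=0 | in ⊤ | out ⊤ | prev ⊥ | push {}
  [2] u=1 | in ⊤ | out ⊤ | prev − | push {0}
  [3] u=2 | in ⊤ | out ⊤ | prev 0 | push {1}
  [4] u=3 | in ⊤ | out ⊤ | prev ⊥ | push {2}
  [5] u=0 | in ⊤ | out ⊤ | ==
  [6] u=1 | in ⊤ | out ⊤ | ==
  [7] u=2 | in ⊤ | out ⊤ | ==

Converged values:
  [0] ⊤
  [1] ⊤
  [2] ⊤
  [3] ⊤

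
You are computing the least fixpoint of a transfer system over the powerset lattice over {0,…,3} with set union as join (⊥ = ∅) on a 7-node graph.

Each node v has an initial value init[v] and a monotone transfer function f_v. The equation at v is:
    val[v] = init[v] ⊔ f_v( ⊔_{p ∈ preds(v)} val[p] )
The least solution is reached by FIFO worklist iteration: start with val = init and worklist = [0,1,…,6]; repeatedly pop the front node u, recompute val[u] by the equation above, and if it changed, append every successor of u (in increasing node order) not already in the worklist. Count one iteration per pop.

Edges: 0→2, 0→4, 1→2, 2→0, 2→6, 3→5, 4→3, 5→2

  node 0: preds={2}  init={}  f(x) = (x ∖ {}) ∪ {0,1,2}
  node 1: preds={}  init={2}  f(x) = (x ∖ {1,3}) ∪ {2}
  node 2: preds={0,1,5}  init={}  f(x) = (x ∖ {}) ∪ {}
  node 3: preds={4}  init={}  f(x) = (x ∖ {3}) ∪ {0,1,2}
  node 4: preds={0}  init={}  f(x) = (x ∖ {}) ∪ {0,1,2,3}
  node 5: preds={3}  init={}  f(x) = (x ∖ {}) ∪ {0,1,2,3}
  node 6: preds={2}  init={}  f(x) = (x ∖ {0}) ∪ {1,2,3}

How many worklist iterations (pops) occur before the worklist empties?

Iteration log — 14 steps:
  step 1. node 0  ⊔preds={}  new={0,1,2}  old={}  +wl: 
  step 2. node 1  ⊔preds={}  new={2}  stable
  step 3. node 2  ⊔preds={0,1,2}  new={0,1,2}  old={}  +wl: 0
  step 4. node 3  ⊔preds={}  new={0,1,2}  old={}  +wl: 
  step 5. node 4  ⊔preds={0,1,2}  new={0,1,2,3}  old={}  +wl: 3
  step 6. node 5  ⊔preds={0,1,2}  new={0,1,2,3}  old={}  +wl: 2
  step 7. node 6  ⊔preds={0,1,2}  new={1,2,3}  old={}  +wl: 
  step 8. node 0  ⊔preds={0,1,2}  new={0,1,2}  stable
  step 9. node 3  ⊔preds={0,1,2,3}  new={0,1,2}  stable
  step 10. node 2  ⊔preds={0,1,2,3}  new={0,1,2,3}  old={0,1,2}  +wl: 0,6
  step 11. node 0  ⊔preds={0,1,2,3}  new={0,1,2,3}  old={0,1,2}  +wl: 2,4
  step 12. node 6  ⊔preds={0,1,2,3}  new={1,2,3}  stable
  step 13. node 2  ⊔preds={0,1,2,3}  new={0,1,2,3}  stable
  step 14. node 4  ⊔preds={0,1,2,3}  new={0,1,2,3}  stable

Least fixpoint reached:
  node 0: {0,1,2,3}
  node 1: {2}
  node 2: {0,1,2,3}
  node 3: {0,1,2}
  node 4: {0,1,2,3}
  node 5: {0,1,2,3}
  node 6: {1,2,3}

14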